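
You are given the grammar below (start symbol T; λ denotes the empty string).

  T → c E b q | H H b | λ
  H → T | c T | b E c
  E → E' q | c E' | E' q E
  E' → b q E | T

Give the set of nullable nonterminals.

Directly nullable (have an λ-production): T.
E' → T with every symbol nullable, so E' is nullable.
H → T with every symbol nullable, so H is nullable.
No other nonterminal has a production whose RHS symbols are all nullable.

{ E', H, T }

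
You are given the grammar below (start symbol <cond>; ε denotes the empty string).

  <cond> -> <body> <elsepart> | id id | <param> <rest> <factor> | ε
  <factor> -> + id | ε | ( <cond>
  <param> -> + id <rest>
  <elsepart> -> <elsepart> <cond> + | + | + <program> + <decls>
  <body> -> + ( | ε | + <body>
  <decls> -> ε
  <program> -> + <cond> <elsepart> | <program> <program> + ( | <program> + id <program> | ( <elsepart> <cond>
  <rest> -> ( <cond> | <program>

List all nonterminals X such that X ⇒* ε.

Directly nullable (have an ε-production): <cond>, <factor>, <body>, <decls>.
No other nonterminal has a production whose RHS symbols are all nullable.

{ <body>, <cond>, <decls>, <factor> }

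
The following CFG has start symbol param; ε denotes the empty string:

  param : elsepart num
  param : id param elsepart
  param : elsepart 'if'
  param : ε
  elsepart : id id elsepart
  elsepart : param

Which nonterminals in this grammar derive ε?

{ elsepart, param }

Directly nullable (have an ε-production): param.
elsepart : param with every symbol nullable, so elsepart is nullable.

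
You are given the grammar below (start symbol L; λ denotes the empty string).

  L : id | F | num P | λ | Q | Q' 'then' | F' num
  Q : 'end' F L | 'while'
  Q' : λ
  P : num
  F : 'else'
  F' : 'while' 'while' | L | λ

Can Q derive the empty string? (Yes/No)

No

Nullable nonterminals: F', L, Q'.
No production of Q has an RHS whose symbols are all nullable, so Q is not nullable.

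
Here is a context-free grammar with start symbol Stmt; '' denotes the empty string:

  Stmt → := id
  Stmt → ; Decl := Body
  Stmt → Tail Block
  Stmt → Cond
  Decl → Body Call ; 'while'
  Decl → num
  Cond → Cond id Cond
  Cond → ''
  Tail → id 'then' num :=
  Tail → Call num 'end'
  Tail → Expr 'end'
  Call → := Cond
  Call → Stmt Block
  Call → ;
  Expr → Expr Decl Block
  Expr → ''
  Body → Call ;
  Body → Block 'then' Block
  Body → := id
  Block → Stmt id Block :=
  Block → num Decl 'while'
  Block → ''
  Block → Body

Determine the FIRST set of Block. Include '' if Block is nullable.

{ 'end', 'then', :=, ;, id, num, '' }

From Block → Stmt id Block :=: Stmt nullable, take FIRST(Stmt) ∪ {id} = { 'end', 'then', :=, ;, id, num }.
Block → num Decl 'while' contributes {num}.
Block → '' contributes ''.
From Block → Body: add FIRST(Body) = { 'end', 'then', :=, ;, id, num }.
Union: FIRST(Block) = { 'end', 'then', :=, ;, id, num, '' }.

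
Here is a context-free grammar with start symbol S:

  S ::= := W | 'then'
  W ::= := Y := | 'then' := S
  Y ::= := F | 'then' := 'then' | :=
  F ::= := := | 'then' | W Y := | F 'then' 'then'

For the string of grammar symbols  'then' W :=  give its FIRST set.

{ 'then' }

'then' is a terminal; add {'then'} and stop.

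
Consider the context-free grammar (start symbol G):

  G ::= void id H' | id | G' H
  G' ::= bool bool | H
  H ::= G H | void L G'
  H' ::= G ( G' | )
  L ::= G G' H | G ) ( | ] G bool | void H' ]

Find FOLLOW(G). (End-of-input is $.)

G is the start symbol, so $ ∈ FOLLOW(G).
In H ::= G H: add FIRST(H) = { bool, id, void }.
In H' ::= G ( G': add FIRST(( G') = { ( }.
In L ::= G G' H: add FIRST(G' H) = { bool, id, void }.
In L ::= G ) (: add FIRST() () = { ) }.
In L ::= ] G bool: add FIRST(bool) = { bool }.
Union: FOLLOW(G) = { $, (, ), bool, id, void }.

{ $, (, ), bool, id, void }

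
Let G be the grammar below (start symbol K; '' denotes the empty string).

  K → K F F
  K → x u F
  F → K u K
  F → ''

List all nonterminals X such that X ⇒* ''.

{ F }

Directly nullable (have an ''-production): F.
No other nonterminal has a production whose RHS symbols are all nullable.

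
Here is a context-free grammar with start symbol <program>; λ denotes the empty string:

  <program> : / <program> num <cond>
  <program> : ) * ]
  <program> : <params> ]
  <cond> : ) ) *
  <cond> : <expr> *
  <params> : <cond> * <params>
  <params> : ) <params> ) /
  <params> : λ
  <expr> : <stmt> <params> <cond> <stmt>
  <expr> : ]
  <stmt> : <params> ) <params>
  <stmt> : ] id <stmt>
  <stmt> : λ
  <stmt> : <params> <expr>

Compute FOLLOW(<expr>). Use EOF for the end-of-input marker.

{ ), *, ] }

In <cond> : <expr> *: add FIRST(*) = { * }.
In <stmt> : <params> <expr>: <expr> is at the end, add FOLLOW(<stmt>) = { ), *, ] }.
Union: FOLLOW(<expr>) = { ), *, ] }.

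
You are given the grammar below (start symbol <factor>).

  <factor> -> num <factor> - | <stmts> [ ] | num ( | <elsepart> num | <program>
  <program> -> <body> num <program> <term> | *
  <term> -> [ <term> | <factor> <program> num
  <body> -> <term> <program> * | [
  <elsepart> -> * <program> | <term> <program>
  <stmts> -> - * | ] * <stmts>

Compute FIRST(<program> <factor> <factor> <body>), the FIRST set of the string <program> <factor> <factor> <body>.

Add FIRST(<program>) = { *, -, [, ], num }; <program> is not nullable, stop.

{ *, -, [, ], num }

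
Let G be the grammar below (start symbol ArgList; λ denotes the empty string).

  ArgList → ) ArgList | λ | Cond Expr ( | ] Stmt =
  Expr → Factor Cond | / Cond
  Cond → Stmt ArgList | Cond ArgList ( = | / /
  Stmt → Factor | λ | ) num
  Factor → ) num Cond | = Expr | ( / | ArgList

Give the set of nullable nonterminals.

{ ArgList, Cond, Expr, Factor, Stmt }

Directly nullable (have an λ-production): ArgList, Stmt.
Expr → Factor Cond with every symbol nullable, so Expr is nullable.
Factor → ArgList with every symbol nullable, so Factor is nullable.
Cond → Stmt ArgList with every symbol nullable, so Cond is nullable.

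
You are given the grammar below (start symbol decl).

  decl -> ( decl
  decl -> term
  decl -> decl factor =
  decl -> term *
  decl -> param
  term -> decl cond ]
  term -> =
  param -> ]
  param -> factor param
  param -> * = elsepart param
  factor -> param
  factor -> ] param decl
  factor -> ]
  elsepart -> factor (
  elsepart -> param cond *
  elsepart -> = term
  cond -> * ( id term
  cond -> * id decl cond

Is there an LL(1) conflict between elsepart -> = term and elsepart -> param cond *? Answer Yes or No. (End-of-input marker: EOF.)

No

FIRST(= term) = { = } and FIRST(param cond *) = { *, ] }.
The FIRST sets are disjoint and neither alternative is nullable — no conflict.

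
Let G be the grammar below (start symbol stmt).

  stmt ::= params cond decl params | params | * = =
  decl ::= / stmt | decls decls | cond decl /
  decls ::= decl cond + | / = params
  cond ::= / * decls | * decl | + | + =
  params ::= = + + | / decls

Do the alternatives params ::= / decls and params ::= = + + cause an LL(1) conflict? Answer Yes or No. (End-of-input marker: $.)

No

FIRST(/ decls) = { / } and FIRST(= + +) = { = }.
The FIRST sets are disjoint and neither alternative is nullable — no conflict.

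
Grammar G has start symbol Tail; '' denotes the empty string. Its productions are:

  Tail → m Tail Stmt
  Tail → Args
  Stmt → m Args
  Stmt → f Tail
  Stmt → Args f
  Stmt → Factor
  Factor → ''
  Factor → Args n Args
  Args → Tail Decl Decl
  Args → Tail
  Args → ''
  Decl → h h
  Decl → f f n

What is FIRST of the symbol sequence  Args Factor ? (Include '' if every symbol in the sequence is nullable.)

{ f, h, m, n, '' }

Add FIRST(Args)\{''} = { f, h, m }; Args is nullable, continue.
Add FIRST(Factor)\{''} = { f, h, m, n }; Factor is nullable, continue.
Every symbol is nullable, so include ''.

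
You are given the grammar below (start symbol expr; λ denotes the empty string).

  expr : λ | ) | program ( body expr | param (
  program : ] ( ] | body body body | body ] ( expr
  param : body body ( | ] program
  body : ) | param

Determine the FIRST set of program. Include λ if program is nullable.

program : ] ( ] contributes {]}.
From program : body body body: add FIRST(body) = { ), ] }.
From program : body ] ( expr: add FIRST(body) = { ), ] }.
Union: FIRST(program) = { ), ] }.

{ ), ] }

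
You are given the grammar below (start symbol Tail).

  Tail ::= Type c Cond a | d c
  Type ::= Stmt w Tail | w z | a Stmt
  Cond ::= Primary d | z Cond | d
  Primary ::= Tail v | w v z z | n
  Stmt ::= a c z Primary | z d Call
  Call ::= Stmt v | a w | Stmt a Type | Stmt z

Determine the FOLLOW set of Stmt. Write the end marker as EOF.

In Type ::= Stmt w Tail: add FIRST(w Tail) = { w }.
In Type ::= a Stmt: Stmt is at the end, add FOLLOW(Type) = { a, c, v, w, z }.
In Call ::= Stmt v: add FIRST(v) = { v }.
In Call ::= Stmt a Type: add FIRST(a Type) = { a }.
In Call ::= Stmt z: add FIRST(z) = { z }.
Union: FOLLOW(Stmt) = { a, c, v, w, z }.

{ a, c, v, w, z }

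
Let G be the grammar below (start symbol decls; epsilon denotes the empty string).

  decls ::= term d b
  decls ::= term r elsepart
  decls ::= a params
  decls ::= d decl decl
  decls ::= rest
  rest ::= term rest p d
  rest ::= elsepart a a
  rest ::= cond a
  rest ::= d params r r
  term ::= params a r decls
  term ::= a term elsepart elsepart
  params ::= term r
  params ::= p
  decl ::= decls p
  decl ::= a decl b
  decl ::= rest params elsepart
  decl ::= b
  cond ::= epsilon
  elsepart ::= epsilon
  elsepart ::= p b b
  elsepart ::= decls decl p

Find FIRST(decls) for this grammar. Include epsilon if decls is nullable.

{ a, d, p }

From decls ::= term d b: add FIRST(term) = { a, p }.
From decls ::= term r elsepart: add FIRST(term) = { a, p }.
decls ::= a params contributes {a}.
decls ::= d decl decl contributes {d}.
From decls ::= rest: add FIRST(rest) = { a, d, p }.
Union: FIRST(decls) = { a, d, p }.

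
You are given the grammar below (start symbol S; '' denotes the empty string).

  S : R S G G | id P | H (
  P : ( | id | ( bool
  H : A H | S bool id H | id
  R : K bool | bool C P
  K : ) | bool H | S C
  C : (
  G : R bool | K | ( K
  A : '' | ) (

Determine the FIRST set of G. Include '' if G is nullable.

{ (, ), bool, id }

From G : R bool: add FIRST(R) = { ), bool, id }.
From G : K: add FIRST(K) = { ), bool, id }.
G : ( K contributes {(}.
Union: FIRST(G) = { (, ), bool, id }.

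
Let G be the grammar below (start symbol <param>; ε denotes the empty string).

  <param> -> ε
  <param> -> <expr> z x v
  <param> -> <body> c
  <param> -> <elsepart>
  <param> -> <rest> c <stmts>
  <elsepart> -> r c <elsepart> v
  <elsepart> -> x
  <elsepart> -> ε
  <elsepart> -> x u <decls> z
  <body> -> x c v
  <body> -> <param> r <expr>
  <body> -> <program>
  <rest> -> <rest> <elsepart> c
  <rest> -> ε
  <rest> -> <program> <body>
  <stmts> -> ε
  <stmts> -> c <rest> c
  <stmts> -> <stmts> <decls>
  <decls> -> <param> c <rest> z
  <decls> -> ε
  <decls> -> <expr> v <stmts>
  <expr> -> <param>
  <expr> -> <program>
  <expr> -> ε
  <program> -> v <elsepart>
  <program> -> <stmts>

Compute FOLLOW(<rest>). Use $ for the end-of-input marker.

{ c, r, x, z }

In <param> -> <rest> c <stmts>: add FIRST(c <stmts>) = { c }.
In <rest> -> <rest> <elsepart> c: add FIRST(<elsepart> c) = { c, r, x }.
In <stmts> -> c <rest> c: add FIRST(c) = { c }.
In <decls> -> <param> c <rest> z: add FIRST(z) = { z }.
Union: FOLLOW(<rest>) = { c, r, x, z }.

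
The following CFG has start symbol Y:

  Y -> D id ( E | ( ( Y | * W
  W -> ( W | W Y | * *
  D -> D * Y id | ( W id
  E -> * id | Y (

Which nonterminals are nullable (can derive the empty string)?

{ } (none)

No nonterminal has an empty production or an RHS whose symbols are all nullable.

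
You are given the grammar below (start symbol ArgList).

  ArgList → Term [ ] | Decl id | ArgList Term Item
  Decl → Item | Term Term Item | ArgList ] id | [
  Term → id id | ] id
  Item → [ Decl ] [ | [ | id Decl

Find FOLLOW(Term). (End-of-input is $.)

{ [, ], id }

In ArgList → Term [ ]: add FIRST([ ]) = { [ }.
In ArgList → ArgList Term Item: add FIRST(Item) = { [, id }.
In Decl → Term Term Item: add FIRST(Term Item) = { ], id }.
In Decl → Term Term Item: add FIRST(Item) = { [, id }.
Union: FOLLOW(Term) = { [, ], id }.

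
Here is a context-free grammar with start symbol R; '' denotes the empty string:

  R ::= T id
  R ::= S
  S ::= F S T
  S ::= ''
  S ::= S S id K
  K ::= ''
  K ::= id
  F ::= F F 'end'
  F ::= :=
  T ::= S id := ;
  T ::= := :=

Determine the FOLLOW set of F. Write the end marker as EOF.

In S ::= F S T: add FIRST(S T) = { :=, id }.
In F ::= F F 'end': add FIRST(F 'end') = { := }.
In F ::= F F 'end': add FIRST('end') = { 'end' }.
Union: FOLLOW(F) = { 'end', :=, id }.

{ 'end', :=, id }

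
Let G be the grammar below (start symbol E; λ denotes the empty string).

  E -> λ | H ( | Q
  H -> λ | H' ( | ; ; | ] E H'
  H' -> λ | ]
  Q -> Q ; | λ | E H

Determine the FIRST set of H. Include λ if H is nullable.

H -> λ contributes λ.
From H -> H' (: H' nullable, take FIRST(H') ∪ {(} = { (, ] }.
H -> ; ; contributes {;}.
H -> ] E H' contributes {]}.
Union: FIRST(H) = { (, ;, ], λ }.

{ (, ;, ], λ }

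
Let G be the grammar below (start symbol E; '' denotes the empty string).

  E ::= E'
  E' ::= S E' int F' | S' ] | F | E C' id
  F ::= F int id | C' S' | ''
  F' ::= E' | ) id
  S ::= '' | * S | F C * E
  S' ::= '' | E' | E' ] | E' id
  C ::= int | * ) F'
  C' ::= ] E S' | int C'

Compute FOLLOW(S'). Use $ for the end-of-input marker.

In E' ::= S' ]: add FIRST(]) = { ] }.
In F ::= C' S': S' is at the end, add FOLLOW(F) = { $, *, ], id, int }.
In C' ::= ] E S': S' is at the end, add FOLLOW(C') = { $, *, ], id, int }.
Union: FOLLOW(S') = { $, *, ], id, int }.

{ $, *, ], id, int }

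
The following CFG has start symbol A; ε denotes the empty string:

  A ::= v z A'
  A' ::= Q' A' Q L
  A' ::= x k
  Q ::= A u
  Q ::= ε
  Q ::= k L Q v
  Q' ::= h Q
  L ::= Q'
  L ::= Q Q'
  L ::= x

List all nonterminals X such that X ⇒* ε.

Directly nullable (have an ε-production): Q.
No other nonterminal has a production whose RHS symbols are all nullable.

{ Q }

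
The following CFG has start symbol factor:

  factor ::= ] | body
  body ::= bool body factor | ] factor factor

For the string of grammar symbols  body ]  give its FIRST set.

Add FIRST(body) = { ], bool }; body is not nullable, stop.

{ ], bool }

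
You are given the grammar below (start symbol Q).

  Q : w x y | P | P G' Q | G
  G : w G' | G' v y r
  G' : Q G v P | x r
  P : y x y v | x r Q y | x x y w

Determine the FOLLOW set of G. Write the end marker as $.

{ $, v, w, x, y }

In Q : G: G is at the end, add FOLLOW(Q) = { $, w, x, y }.
In G' : Q G v P: add FIRST(v P) = { v }.
Union: FOLLOW(G) = { $, v, w, x, y }.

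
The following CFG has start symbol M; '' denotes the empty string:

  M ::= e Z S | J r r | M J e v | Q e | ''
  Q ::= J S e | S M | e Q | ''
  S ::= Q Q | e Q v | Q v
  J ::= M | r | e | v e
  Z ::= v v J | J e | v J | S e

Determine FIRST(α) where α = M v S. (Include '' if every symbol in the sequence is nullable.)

{ e, r, v }

Add FIRST(M)\{''} = { e, r, v }; M is nullable, continue.
v is a terminal; add {v} and stop.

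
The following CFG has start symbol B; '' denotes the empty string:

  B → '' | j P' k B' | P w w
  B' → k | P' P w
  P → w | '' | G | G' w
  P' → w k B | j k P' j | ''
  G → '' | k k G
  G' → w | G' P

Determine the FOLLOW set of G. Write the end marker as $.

In P → G: G is at the end, add FOLLOW(P) = { k, w }.
In G → k k G: G is at the end, add FOLLOW(G) = { k, w }.
Union: FOLLOW(G) = { k, w }.

{ k, w }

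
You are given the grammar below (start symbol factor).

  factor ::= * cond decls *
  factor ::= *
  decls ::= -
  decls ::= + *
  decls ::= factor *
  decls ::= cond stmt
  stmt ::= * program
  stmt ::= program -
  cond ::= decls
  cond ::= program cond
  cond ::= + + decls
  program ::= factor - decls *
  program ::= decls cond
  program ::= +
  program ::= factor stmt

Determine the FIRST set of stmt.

stmt ::= * program contributes {*}.
From stmt ::= program -: add FIRST(program) = { *, +, - }.
Union: FIRST(stmt) = { *, +, - }.

{ *, +, - }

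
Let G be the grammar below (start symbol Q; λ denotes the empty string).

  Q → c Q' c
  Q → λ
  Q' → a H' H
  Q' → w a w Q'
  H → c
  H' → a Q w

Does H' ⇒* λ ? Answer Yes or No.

Nullable nonterminals: Q.
No production of H' has an RHS whose symbols are all nullable, so H' is not nullable.

No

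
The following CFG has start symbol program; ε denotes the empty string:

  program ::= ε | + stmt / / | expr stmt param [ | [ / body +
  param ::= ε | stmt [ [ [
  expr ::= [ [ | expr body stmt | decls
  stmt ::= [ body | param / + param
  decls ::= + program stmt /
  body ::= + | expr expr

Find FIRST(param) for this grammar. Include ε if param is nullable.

param ::= ε contributes ε.
From param ::= stmt [ [ [: add FIRST(stmt) = { /, [ }.
Union: FIRST(param) = { /, [, ε }.

{ /, [, ε }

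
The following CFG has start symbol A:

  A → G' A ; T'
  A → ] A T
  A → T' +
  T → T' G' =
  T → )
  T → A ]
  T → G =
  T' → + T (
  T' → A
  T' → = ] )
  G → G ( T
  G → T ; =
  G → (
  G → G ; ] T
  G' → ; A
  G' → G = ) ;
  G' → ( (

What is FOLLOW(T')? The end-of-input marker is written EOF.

In A → G' A ; T': T' is at the end, add FOLLOW(A) = { EOF, (, ), +, ;, =, ] }.
In A → T' +: add FIRST(+) = { + }.
In T → T' G' =: add FIRST(G' =) = { (, ), +, ;, =, ] }.
Union: FOLLOW(T') = { EOF, (, ), +, ;, =, ] }.

{ EOF, (, ), +, ;, =, ] }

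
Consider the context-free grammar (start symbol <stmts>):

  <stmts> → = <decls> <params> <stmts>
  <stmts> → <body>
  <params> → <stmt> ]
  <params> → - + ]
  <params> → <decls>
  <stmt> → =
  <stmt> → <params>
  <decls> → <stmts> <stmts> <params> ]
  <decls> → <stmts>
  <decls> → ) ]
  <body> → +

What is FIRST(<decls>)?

{ ), +, = }

From <decls> → <stmts> <stmts> <params> ]: add FIRST(<stmts>) = { +, = }.
From <decls> → <stmts>: add FIRST(<stmts>) = { +, = }.
<decls> → ) ] contributes {)}.
Union: FIRST(<decls>) = { ), +, = }.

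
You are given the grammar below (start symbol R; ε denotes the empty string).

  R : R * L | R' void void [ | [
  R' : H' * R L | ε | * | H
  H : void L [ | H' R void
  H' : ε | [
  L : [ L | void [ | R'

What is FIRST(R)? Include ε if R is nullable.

From R : R * L: add FIRST(R) = { *, [, void }.
From R : R' void void [: R' nullable, take FIRST(R') ∪ {void} = { *, [, void }.
R : [ contributes {[}.
Union: FIRST(R) = { *, [, void }.

{ *, [, void }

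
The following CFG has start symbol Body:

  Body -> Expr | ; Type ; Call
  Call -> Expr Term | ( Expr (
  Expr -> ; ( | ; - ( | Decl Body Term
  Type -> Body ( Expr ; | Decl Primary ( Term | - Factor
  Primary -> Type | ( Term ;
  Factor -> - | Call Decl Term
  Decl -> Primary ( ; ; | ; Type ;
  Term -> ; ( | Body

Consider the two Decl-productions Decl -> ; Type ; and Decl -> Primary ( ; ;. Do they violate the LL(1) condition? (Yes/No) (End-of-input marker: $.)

FIRST(; Type ;) = { ; } and FIRST(Primary ( ; ;) = { (, -, ; }.
Both contain ;, so the two alternatives are not disjoint — LL(1) conflict.

Yes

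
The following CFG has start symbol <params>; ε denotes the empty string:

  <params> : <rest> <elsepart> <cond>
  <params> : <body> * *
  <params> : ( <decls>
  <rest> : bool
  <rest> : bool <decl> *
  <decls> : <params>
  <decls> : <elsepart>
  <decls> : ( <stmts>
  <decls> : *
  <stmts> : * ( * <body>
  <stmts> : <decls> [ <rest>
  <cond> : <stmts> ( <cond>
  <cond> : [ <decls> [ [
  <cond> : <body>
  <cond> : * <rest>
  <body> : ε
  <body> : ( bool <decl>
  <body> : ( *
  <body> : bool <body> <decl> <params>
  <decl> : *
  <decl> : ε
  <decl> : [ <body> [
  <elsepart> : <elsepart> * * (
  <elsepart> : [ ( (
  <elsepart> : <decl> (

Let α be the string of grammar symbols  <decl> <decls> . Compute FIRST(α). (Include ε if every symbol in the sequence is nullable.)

{ (, *, [, bool }

Add FIRST(<decl>)\{ε} = { *, [ }; <decl> is nullable, continue.
Add FIRST(<decls>) = { (, *, [, bool }; <decls> is not nullable, stop.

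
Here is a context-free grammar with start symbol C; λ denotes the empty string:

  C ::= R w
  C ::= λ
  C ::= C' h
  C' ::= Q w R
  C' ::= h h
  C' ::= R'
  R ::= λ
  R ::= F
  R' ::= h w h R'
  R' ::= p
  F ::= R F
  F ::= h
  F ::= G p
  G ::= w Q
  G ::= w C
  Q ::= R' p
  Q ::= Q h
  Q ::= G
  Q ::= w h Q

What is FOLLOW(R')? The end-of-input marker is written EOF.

{ h, p }

In C' ::= R': R' is at the end, add FOLLOW(C') = { h }.
In R' ::= h w h R': R' is at the end, add FOLLOW(R') = { h, p }.
In Q ::= R' p: add FIRST(p) = { p }.
Union: FOLLOW(R') = { h, p }.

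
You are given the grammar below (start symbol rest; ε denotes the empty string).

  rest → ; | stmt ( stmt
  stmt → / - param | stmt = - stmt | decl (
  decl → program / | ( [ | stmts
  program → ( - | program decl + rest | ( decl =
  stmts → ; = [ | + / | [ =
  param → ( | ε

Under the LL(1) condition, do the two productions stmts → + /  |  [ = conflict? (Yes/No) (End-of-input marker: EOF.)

No

FIRST(+ /) = { + } and FIRST([ =) = { [ }.
The FIRST sets are disjoint and neither alternative is nullable — no conflict.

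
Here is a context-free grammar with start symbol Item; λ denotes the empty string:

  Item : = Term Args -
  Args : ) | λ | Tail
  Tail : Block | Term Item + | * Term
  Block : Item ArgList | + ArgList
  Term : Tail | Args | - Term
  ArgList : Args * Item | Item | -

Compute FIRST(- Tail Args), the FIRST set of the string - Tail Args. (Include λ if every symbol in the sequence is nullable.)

- is a terminal; add {-} and stop.

{ - }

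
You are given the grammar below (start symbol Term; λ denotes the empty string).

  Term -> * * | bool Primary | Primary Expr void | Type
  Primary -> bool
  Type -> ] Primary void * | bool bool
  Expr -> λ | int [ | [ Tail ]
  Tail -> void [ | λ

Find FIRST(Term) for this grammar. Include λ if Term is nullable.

{ *, ], bool }

Term -> * * contributes {*}.
Term -> bool Primary contributes {bool}.
From Term -> Primary Expr void: add FIRST(Primary) = { bool }.
From Term -> Type: add FIRST(Type) = { ], bool }.
Union: FIRST(Term) = { *, ], bool }.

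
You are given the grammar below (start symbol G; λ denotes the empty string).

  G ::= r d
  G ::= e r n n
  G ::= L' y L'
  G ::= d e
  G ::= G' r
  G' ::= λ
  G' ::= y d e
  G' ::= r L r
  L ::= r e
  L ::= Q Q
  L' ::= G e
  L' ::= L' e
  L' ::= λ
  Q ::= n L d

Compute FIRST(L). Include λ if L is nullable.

L ::= r e contributes {r}.
From L ::= Q Q: add FIRST(Q) = { n }.
Union: FIRST(L) = { n, r }.

{ n, r }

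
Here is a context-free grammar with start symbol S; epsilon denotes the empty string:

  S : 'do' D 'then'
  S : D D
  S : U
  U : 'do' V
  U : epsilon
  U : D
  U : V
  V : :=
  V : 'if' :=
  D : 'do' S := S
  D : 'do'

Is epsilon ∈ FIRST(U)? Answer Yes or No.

Yes

U has an epsilon-production, so U ⇒ epsilon.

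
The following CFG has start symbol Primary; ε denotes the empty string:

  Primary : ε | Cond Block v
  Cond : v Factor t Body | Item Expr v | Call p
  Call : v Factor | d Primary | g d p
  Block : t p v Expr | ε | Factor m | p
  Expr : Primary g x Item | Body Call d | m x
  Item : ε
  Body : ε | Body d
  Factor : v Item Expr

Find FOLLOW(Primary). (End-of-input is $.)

Primary is the start symbol, so $ ∈ FOLLOW(Primary).
In Call : d Primary: Primary is at the end, add FOLLOW(Call) = { d, p }.
In Expr : Primary g x Item: add FIRST(g x Item) = { g }.
Union: FOLLOW(Primary) = { $, d, g, p }.

{ $, d, g, p }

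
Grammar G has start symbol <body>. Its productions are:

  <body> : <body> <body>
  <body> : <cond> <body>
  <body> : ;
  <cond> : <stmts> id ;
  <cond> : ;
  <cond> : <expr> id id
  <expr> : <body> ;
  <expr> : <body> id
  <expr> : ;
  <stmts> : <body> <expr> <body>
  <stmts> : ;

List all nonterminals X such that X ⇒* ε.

No nonterminal has an empty production or an RHS whose symbols are all nullable.

{ } (none)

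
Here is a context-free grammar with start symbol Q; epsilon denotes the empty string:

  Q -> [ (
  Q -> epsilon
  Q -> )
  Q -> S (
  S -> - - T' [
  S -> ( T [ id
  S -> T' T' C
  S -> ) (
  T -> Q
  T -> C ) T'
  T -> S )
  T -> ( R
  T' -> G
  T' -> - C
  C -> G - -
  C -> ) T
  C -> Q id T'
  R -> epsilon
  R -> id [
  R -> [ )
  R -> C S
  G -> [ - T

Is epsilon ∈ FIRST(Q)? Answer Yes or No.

Yes

Q has an epsilon-production, so Q ⇒ epsilon.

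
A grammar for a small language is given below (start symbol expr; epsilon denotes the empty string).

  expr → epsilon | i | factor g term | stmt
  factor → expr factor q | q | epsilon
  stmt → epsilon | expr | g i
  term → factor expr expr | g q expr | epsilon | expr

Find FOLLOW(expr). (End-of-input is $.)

{ $, g, i, q }

expr is the start symbol, so $ ∈ FOLLOW(expr).
In factor → expr factor q: add FIRST(factor q) = { g, i, q }.
In stmt → expr: expr is at the end, add FOLLOW(stmt) = { $, g, i, q }.
In term → factor expr expr: add FIRST(expr)\{epsilon} = { g, i, q }.
  Since expr is nullable, also add FOLLOW(term) = { $, g, i, q }.
In term → factor expr expr: expr is at the end, add FOLLOW(term) = { $, g, i, q }.
In term → g q expr: expr is at the end, add FOLLOW(term) = { $, g, i, q }.
In term → expr: expr is at the end, add FOLLOW(term) = { $, g, i, q }.
Union: FOLLOW(expr) = { $, g, i, q }.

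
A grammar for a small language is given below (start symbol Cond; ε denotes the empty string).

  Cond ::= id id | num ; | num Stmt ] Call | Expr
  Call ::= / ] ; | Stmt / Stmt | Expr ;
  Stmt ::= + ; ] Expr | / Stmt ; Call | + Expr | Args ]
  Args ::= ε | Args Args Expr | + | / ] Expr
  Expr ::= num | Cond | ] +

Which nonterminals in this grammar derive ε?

Directly nullable (have an ε-production): Args.
No other nonterminal has a production whose RHS symbols are all nullable.

{ Args }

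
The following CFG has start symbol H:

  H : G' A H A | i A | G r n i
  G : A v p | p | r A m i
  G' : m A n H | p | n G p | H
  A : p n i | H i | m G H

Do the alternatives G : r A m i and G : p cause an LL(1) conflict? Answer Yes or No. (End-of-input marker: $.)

No

FIRST(r A m i) = { r } and FIRST(p) = { p }.
The FIRST sets are disjoint and neither alternative is nullable — no conflict.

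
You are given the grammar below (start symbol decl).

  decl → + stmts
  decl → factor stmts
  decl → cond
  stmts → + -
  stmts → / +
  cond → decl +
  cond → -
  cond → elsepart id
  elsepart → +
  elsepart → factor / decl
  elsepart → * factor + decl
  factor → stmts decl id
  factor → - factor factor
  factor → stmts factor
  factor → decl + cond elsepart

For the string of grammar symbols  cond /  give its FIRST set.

Add FIRST(cond) = { *, +, -, / }; cond is not nullable, stop.

{ *, +, -, / }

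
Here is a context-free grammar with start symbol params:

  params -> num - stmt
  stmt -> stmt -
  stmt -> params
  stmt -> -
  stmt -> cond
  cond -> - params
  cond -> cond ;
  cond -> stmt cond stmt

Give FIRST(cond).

{ -, num }

cond -> - params contributes {-}.
From cond -> cond ;: add FIRST(cond) = { -, num }.
From cond -> stmt cond stmt: add FIRST(stmt) = { -, num }.
Union: FIRST(cond) = { -, num }.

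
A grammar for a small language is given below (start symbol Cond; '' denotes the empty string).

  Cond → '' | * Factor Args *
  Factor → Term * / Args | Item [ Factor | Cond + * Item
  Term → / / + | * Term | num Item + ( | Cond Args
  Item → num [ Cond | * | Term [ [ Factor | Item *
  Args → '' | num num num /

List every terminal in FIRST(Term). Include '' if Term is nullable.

{ *, /, num, '' }

Term → / / + contributes {/}.
Term → * Term contributes {*}.
Term → num Item + ( contributes {num}.
From Term → Cond Args: Cond, Args nullable, take FIRST(Cond) ∪ FIRST(Args) = { *, num }; also '' since the whole RHS is nullable.
Union: FIRST(Term) = { *, /, num, '' }.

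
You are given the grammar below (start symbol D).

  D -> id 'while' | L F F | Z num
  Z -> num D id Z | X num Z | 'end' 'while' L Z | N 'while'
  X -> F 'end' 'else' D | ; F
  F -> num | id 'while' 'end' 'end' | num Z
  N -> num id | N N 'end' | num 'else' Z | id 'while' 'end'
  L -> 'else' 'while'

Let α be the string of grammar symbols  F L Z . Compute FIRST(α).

{ id, num }

Add FIRST(F) = { id, num }; F is not nullable, stop.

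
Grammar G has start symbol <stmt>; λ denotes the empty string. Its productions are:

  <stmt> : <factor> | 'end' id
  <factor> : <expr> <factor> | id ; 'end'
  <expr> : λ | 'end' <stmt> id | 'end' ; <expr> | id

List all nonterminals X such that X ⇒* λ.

{ <expr> }

Directly nullable (have an λ-production): <expr>.
No other nonterminal has a production whose RHS symbols are all nullable.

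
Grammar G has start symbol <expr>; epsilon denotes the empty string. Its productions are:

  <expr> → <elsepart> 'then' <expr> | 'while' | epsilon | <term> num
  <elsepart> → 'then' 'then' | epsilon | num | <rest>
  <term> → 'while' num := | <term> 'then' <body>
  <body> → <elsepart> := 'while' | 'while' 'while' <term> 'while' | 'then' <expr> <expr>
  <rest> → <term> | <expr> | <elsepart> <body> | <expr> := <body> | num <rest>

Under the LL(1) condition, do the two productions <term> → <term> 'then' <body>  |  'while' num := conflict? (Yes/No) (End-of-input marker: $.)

Yes

FIRST(<term> 'then' <body>) = { 'while' } and FIRST('while' num :=) = { 'while' }.
Both contain 'while', so the two alternatives are not disjoint — LL(1) conflict.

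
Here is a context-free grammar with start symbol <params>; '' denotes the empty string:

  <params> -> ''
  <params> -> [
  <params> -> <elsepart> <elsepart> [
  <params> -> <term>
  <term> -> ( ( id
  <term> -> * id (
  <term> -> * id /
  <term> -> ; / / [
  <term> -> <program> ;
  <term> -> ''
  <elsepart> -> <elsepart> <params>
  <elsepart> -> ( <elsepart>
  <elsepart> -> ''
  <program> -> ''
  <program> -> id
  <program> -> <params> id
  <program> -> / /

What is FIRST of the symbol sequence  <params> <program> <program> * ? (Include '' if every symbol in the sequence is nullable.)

{ (, *, /, ;, [, id }

Add FIRST(<params>)\{''} = { (, *, /, ;, [, id }; <params> is nullable, continue.
Add FIRST(<program>)\{''} = { (, *, /, ;, [, id }; <program> is nullable, continue.
Add FIRST(<program>)\{''} = { (, *, /, ;, [, id }; <program> is nullable, continue.
* is a terminal; add {*} and stop.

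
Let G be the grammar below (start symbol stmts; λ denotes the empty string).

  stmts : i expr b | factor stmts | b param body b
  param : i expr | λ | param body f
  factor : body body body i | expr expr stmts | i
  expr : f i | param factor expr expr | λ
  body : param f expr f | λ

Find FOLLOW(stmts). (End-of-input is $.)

stmts is the start symbol, so $ ∈ FOLLOW(stmts).
In stmts : factor stmts: stmts is at the end, add FOLLOW(stmts) = { $, b, f, i }.
In factor : expr expr stmts: stmts is at the end, add FOLLOW(factor) = { b, f, i }.
Union: FOLLOW(stmts) = { $, b, f, i }.

{ $, b, f, i }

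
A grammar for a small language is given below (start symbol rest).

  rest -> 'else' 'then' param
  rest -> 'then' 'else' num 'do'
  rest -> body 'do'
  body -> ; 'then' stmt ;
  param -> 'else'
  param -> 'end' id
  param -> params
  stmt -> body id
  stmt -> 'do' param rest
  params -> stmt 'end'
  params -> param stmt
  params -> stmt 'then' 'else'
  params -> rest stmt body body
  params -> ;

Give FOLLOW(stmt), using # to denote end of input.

{ #, 'do', 'else', 'end', 'then', ; }

In body -> ; 'then' stmt ;: add FIRST(;) = { ; }.
In params -> stmt 'end': add FIRST('end') = { 'end' }.
In params -> param stmt: stmt is at the end, add FOLLOW(params) = { #, 'do', 'else', 'end', 'then', ; }.
In params -> stmt 'then' 'else': add FIRST('then' 'else') = { 'then' }.
In params -> rest stmt body body: add FIRST(body body) = { ; }.
Union: FOLLOW(stmt) = { #, 'do', 'else', 'end', 'then', ; }.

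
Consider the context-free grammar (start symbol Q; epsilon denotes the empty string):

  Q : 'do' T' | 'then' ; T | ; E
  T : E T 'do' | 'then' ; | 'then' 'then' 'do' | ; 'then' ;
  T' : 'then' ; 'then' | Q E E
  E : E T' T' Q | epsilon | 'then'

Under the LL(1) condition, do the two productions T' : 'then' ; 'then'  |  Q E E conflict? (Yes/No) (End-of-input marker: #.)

FIRST('then' ; 'then') = { 'then' } and FIRST(Q E E) = { 'do', 'then', ; }.
Both contain 'then', so the two alternatives are not disjoint — LL(1) conflict.

Yes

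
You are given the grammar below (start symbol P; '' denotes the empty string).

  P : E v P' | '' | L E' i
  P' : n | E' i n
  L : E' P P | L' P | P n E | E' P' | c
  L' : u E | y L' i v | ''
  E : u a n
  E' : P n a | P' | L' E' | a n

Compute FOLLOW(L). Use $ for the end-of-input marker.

{ a, c, n, u, y }

In P : L E' i: add FIRST(E' i) = { a, c, n, u, y }.
Union: FOLLOW(L) = { a, c, n, u, y }.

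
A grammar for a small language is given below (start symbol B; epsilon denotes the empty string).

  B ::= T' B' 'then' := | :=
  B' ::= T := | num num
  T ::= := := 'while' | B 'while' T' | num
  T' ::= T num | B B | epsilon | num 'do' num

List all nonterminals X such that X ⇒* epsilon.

{ T' }

Directly nullable (have an epsilon-production): T'.
No other nonterminal has a production whose RHS symbols are all nullable.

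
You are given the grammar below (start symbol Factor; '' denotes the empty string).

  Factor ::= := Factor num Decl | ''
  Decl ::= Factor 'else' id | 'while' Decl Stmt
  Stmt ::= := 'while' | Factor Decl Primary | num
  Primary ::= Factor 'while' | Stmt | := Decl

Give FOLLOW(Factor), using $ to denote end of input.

Factor is the start symbol, so $ ∈ FOLLOW(Factor).
In Factor ::= := Factor num Decl: add FIRST(num Decl) = { num }.
In Decl ::= Factor 'else' id: add FIRST('else' id) = { 'else' }.
In Stmt ::= Factor Decl Primary: add FIRST(Decl Primary) = { 'else', 'while', := }.
In Primary ::= Factor 'while': add FIRST('while') = { 'while' }.
Union: FOLLOW(Factor) = { $, 'else', 'while', :=, num }.

{ $, 'else', 'while', :=, num }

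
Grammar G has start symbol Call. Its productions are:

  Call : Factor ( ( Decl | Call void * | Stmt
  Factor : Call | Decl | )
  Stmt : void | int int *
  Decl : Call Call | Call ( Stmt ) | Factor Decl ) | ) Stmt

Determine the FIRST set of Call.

From Call : Factor ( ( Decl: add FIRST(Factor) = { ), int, void }.
From Call : Call void *: add FIRST(Call) = { ), int, void }.
From Call : Stmt: add FIRST(Stmt) = { int, void }.
Union: FIRST(Call) = { ), int, void }.

{ ), int, void }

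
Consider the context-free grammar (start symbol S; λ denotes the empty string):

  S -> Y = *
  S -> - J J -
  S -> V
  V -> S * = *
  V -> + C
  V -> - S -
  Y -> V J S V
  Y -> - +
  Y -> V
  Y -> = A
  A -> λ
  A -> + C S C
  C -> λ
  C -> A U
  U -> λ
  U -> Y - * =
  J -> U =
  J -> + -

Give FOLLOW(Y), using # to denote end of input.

In S -> Y = *: add FIRST(= *) = { = }.
In U -> Y - * =: add FIRST(- * =) = { - }.
Union: FOLLOW(Y) = { -, = }.

{ -, = }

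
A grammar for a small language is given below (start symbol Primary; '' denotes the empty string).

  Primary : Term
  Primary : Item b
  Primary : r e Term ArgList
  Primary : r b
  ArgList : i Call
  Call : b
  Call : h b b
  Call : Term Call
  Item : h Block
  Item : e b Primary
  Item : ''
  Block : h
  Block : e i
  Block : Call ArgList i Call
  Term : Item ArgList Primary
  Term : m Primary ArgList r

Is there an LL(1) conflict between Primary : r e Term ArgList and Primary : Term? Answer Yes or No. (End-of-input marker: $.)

No

FIRST(r e Term ArgList) = { r } and FIRST(Term) = { e, h, i, m }.
The FIRST sets are disjoint and neither alternative is nullable — no conflict.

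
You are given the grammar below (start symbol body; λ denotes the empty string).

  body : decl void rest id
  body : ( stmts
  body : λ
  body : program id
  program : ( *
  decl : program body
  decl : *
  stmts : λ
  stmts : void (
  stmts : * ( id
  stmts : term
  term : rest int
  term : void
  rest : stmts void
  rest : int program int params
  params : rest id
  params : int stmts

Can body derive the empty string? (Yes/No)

body has an λ-production, so body ⇒ λ.

Yes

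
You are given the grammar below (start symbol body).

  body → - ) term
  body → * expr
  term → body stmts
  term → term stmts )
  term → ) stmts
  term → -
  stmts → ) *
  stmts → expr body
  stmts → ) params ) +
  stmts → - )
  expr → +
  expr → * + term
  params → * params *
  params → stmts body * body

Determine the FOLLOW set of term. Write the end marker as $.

{ $, ), *, +, - }

In body → - ) term: term is at the end, add FOLLOW(body) = { $, ), *, +, - }.
In term → term stmts ): add FIRST(stmts )) = { ), *, +, - }.
In expr → * + term: term is at the end, add FOLLOW(expr) = { $, ), *, +, - }.
Union: FOLLOW(term) = { $, ), *, +, - }.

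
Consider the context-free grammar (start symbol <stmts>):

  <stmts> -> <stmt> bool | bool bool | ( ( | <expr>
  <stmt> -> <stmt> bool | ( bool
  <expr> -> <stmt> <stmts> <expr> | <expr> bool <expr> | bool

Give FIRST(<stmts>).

From <stmts> -> <stmt> bool: add FIRST(<stmt>) = { ( }.
<stmts> -> bool bool contributes {bool}.
<stmts> -> ( ( contributes {(}.
From <stmts> -> <expr>: add FIRST(<expr>) = { (, bool }.
Union: FIRST(<stmts>) = { (, bool }.

{ (, bool }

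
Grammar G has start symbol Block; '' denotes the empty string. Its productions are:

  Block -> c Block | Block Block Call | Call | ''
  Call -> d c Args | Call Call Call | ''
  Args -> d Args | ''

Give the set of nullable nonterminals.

Directly nullable (have an ''-production): Block, Call, Args.

{ Args, Block, Call }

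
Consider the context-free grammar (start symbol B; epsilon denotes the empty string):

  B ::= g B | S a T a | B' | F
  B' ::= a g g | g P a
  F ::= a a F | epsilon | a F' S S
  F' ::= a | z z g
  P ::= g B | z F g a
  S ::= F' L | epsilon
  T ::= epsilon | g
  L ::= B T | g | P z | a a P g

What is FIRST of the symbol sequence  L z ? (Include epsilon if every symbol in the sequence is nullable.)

Add FIRST(L)\{epsilon} = { a, g, z }; L is nullable, continue.
z is a terminal; add {z} and stop.

{ a, g, z }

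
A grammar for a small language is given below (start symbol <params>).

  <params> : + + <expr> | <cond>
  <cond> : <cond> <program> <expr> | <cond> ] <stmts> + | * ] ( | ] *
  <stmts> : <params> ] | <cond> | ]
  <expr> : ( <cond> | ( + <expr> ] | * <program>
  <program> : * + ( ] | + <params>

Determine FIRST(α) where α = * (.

* is a terminal; add {*} and stop.

{ * }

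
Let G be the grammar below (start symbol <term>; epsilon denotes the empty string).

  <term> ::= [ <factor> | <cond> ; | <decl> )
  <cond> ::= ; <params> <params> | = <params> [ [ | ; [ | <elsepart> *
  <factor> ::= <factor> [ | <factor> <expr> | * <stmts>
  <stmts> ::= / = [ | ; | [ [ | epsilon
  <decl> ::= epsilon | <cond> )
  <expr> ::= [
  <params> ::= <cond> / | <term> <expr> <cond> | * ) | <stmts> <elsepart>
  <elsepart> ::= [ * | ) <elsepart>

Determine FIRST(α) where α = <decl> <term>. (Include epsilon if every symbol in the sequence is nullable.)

Add FIRST(<decl>)\{epsilon} = { ), ;, =, [ }; <decl> is nullable, continue.
Add FIRST(<term>) = { ), ;, =, [ }; <term> is not nullable, stop.

{ ), ;, =, [ }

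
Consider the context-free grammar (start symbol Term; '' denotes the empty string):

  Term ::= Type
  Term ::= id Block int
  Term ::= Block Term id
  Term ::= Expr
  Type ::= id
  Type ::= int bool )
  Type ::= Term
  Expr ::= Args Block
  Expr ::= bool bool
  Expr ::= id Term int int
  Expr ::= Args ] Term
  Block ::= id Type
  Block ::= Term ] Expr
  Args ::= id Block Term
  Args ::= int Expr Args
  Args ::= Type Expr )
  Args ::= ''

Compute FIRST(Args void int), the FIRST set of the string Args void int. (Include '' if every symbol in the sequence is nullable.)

Add FIRST(Args)\{''} = { ], bool, id, int }; Args is nullable, continue.
void is a terminal; add {void} and stop.

{ ], bool, id, int, void }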